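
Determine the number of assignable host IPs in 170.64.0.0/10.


Host bits = 32 - 10 = 22
Total addresses = 2^22 = 4194304
Usable = total - 2 (network and broadcast)
Usable hosts: 4194302


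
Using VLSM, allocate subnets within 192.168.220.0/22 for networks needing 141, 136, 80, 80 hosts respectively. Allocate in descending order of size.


141 hosts -> /24 (254 usable): 192.168.220.0/24
136 hosts -> /24 (254 usable): 192.168.221.0/24
80 hosts -> /25 (126 usable): 192.168.222.0/25
80 hosts -> /25 (126 usable): 192.168.222.128/25
Allocation: 192.168.220.0/24 (141 hosts, 254 usable); 192.168.221.0/24 (136 hosts, 254 usable); 192.168.222.0/25 (80 hosts, 126 usable); 192.168.222.128/25 (80 hosts, 126 usable)


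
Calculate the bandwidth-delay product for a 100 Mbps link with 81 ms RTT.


BDP = bandwidth * RTT
= 100 Mbps * 81 ms
= 100 * 1e6 * 81 / 1000 bits
= 8100000 bits
= 1012500 bytes
= 988.7695 KB
BDP = 8100000 bits (1012500 bytes)


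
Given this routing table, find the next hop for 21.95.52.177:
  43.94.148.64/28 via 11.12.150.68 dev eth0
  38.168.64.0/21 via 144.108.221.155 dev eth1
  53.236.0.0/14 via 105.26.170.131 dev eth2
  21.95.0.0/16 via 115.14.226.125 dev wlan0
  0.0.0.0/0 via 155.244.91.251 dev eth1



Longest prefix match for 21.95.52.177:
  /28 43.94.148.64: no
  /21 38.168.64.0: no
  /14 53.236.0.0: no
  /16 21.95.0.0: MATCH
  /0 0.0.0.0: MATCH
Selected: next-hop 115.14.226.125 via wlan0 (matched /16)


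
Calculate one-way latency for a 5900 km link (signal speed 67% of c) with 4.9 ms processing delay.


Speed = 0.67 * 3e5 km/s = 201000 km/s
Propagation delay = 5900 / 201000 = 0.0294 s = 29.3532 ms
Processing delay = 4.9 ms
Total one-way latency = 34.2532 ms


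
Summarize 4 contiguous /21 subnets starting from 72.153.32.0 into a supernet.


Original prefix: /21
Number of subnets: 4 = 2^2
New prefix = 21 - 2 = 19
Supernet: 72.153.32.0/19


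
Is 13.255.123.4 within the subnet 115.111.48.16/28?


Subnet network: 115.111.48.16
Test IP AND mask: 13.255.123.0
No, 13.255.123.4 is not in 115.111.48.16/28


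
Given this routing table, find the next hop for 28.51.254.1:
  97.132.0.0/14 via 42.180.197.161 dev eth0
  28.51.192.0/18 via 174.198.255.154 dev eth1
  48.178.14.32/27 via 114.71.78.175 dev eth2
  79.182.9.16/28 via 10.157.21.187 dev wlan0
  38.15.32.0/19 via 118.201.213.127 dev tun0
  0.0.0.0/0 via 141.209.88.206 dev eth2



Longest prefix match for 28.51.254.1:
  /14 97.132.0.0: no
  /18 28.51.192.0: MATCH
  /27 48.178.14.32: no
  /28 79.182.9.16: no
  /19 38.15.32.0: no
  /0 0.0.0.0: MATCH
Selected: next-hop 174.198.255.154 via eth1 (matched /18)


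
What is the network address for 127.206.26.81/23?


IP:   01111111.11001110.00011010.01010001
Mask: 11111111.11111111.11111110.00000000
AND operation:
Net:  01111111.11001110.00011010.00000000
Network: 127.206.26.0/23


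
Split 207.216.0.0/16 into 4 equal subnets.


New prefix = 16 + 2 = 18
Each subnet has 16384 addresses
  207.216.0.0/18
  207.216.64.0/18
  207.216.128.0/18
  207.216.192.0/18
Subnets: 207.216.0.0/18, 207.216.64.0/18, 207.216.128.0/18, 207.216.192.0/18


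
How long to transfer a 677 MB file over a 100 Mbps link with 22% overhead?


Effective throughput = 100 * (1 - 22/100) = 78 Mbps
File size in Mb = 677 * 8 = 5416 Mb
Time = 5416 / 78
Time = 69.4359 seconds


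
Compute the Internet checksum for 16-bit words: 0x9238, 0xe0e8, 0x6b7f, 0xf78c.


Sum all words (with carry folding):
+ 0x9238 = 0x9238
+ 0xe0e8 = 0x7321
+ 0x6b7f = 0xdea0
+ 0xf78c = 0xd62d
One's complement: ~0xd62d
Checksum = 0x29d2


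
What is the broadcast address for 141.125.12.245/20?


Network: 141.125.0.0/20
Host bits = 12
Set all host bits to 1:
Broadcast: 141.125.15.255


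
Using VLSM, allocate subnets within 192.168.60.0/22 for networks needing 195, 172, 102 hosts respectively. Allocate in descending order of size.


195 hosts -> /24 (254 usable): 192.168.60.0/24
172 hosts -> /24 (254 usable): 192.168.61.0/24
102 hosts -> /25 (126 usable): 192.168.62.0/25
Allocation: 192.168.60.0/24 (195 hosts, 254 usable); 192.168.61.0/24 (172 hosts, 254 usable); 192.168.62.0/25 (102 hosts, 126 usable)


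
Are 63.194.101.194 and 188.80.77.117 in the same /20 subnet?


Mask: 255.255.240.0
63.194.101.194 AND mask = 63.194.96.0
188.80.77.117 AND mask = 188.80.64.0
No, different subnets (63.194.96.0 vs 188.80.64.0)


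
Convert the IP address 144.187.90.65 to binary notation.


144 = 10010000
187 = 10111011
90 = 01011010
65 = 01000001
Binary: 10010000.10111011.01011010.01000001


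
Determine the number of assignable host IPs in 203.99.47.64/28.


Host bits = 32 - 28 = 4
Total addresses = 2^4 = 16
Usable = total - 2 (network and broadcast)
Usable hosts: 14


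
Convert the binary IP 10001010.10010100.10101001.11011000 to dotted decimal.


10001010 = 138
10010100 = 148
10101001 = 169
11011000 = 216
IP: 138.148.169.216


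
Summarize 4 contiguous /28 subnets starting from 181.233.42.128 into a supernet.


Original prefix: /28
Number of subnets: 4 = 2^2
New prefix = 28 - 2 = 26
Supernet: 181.233.42.128/26


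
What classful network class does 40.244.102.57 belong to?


First octet: 40
Binary: 00101000
0xxxxxxx -> Class A (1-126)
Class A, default mask 255.0.0.0 (/8)


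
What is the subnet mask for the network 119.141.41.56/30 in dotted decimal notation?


/30 means 30 network bits, 2 host bits
Binary: 11111111111111111111111111111100
Mask: 255.255.255.252


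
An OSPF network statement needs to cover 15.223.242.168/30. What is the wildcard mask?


Subnet mask: 255.255.255.252
Wildcard = 255.255.255.255 - subnet mask
255 - 255 = 0
255 - 255 = 0
255 - 255 = 0
255 - 252 = 3
Wildcard: 0.0.0.3


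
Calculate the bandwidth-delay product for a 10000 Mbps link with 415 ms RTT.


BDP = bandwidth * RTT
= 10000 Mbps * 415 ms
= 10000 * 1e6 * 415 / 1000 bits
= 4150000000 bits
= 518750000 bytes
= 506591.7969 KB
BDP = 4150000000 bits (518750000 bytes)


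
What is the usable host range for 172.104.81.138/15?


Network: 172.104.0.0
Broadcast: 172.105.255.255
First usable = network + 1
Last usable = broadcast - 1
Range: 172.104.0.1 to 172.105.255.254


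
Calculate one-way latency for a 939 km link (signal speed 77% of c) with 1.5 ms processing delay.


Speed = 0.77 * 3e5 km/s = 231000 km/s
Propagation delay = 939 / 231000 = 0.0041 s = 4.0649 ms
Processing delay = 1.5 ms
Total one-way latency = 5.5649 ms


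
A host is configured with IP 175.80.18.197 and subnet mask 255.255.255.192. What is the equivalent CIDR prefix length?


Binary: 11111111.11111111.11111111.11000000
Count leading 1s
Prefix: /26


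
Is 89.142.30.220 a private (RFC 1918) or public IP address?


RFC 1918 private ranges:
  10.0.0.0/8 (10.0.0.0 - 10.255.255.255)
  172.16.0.0/12 (172.16.0.0 - 172.31.255.255)
  192.168.0.0/16 (192.168.0.0 - 192.168.255.255)
Public (not in any RFC 1918 range)


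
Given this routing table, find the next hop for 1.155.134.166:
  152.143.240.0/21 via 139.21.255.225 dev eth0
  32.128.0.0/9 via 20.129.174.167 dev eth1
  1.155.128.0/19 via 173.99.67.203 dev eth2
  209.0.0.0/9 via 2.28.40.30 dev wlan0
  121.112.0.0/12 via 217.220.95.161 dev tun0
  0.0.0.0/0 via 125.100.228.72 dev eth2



Longest prefix match for 1.155.134.166:
  /21 152.143.240.0: no
  /9 32.128.0.0: no
  /19 1.155.128.0: MATCH
  /9 209.0.0.0: no
  /12 121.112.0.0: no
  /0 0.0.0.0: MATCH
Selected: next-hop 173.99.67.203 via eth2 (matched /19)


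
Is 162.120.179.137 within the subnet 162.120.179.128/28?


Subnet network: 162.120.179.128
Test IP AND mask: 162.120.179.128
Yes, 162.120.179.137 is in 162.120.179.128/28


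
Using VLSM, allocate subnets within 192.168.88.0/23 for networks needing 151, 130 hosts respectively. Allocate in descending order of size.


151 hosts -> /24 (254 usable): 192.168.88.0/24
130 hosts -> /24 (254 usable): 192.168.89.0/24
Allocation: 192.168.88.0/24 (151 hosts, 254 usable); 192.168.89.0/24 (130 hosts, 254 usable)


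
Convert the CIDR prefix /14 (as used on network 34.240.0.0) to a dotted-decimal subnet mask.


/14 means 14 network bits, 18 host bits
Binary: 11111111111111000000000000000000
Mask: 255.252.0.0


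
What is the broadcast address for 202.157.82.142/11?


Network: 202.128.0.0/11
Host bits = 21
Set all host bits to 1:
Broadcast: 202.159.255.255


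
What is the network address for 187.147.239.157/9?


IP:   10111011.10010011.11101111.10011101
Mask: 11111111.10000000.00000000.00000000
AND operation:
Net:  10111011.10000000.00000000.00000000
Network: 187.128.0.0/9


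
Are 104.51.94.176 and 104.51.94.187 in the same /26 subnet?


Mask: 255.255.255.192
104.51.94.176 AND mask = 104.51.94.128
104.51.94.187 AND mask = 104.51.94.128
Yes, same subnet (104.51.94.128)


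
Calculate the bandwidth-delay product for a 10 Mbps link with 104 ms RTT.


BDP = bandwidth * RTT
= 10 Mbps * 104 ms
= 10 * 1e6 * 104 / 1000 bits
= 1040000 bits
= 130000 bytes
= 126.9531 KB
BDP = 1040000 bits (130000 bytes)


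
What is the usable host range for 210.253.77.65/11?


Network: 210.224.0.0
Broadcast: 210.255.255.255
First usable = network + 1
Last usable = broadcast - 1
Range: 210.224.0.1 to 210.255.255.254


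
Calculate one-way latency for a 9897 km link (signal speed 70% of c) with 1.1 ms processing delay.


Speed = 0.7 * 3e5 km/s = 210000 km/s
Propagation delay = 9897 / 210000 = 0.0471 s = 47.1286 ms
Processing delay = 1.1 ms
Total one-way latency = 48.2286 ms


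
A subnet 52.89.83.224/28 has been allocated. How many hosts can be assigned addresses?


Host bits = 32 - 28 = 4
Total addresses = 2^4 = 16
Usable = total - 2 (network and broadcast)
Usable hosts: 14


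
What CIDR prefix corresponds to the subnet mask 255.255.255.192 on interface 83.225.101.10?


Binary: 11111111.11111111.11111111.11000000
Count leading 1s
Prefix: /26


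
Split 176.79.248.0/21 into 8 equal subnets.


New prefix = 21 + 3 = 24
Each subnet has 256 addresses
  176.79.248.0/24
  176.79.249.0/24
  176.79.250.0/24
  176.79.251.0/24
  176.79.252.0/24
  176.79.253.0/24
  176.79.254.0/24
  176.79.255.0/24
Subnets: 176.79.248.0/24, 176.79.249.0/24, 176.79.250.0/24, 176.79.251.0/24, 176.79.252.0/24, 176.79.253.0/24, 176.79.254.0/24, 176.79.255.0/24


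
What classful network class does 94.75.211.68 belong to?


First octet: 94
Binary: 01011110
0xxxxxxx -> Class A (1-126)
Class A, default mask 255.0.0.0 (/8)


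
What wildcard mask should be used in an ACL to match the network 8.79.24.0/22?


Subnet mask: 255.255.252.0
Wildcard = 255.255.255.255 - subnet mask
255 - 255 = 0
255 - 255 = 0
255 - 252 = 3
255 - 0 = 255
Wildcard: 0.0.3.255


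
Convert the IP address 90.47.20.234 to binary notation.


90 = 01011010
47 = 00101111
20 = 00010100
234 = 11101010
Binary: 01011010.00101111.00010100.11101010


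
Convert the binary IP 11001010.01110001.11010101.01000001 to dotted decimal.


11001010 = 202
01110001 = 113
11010101 = 213
01000001 = 65
IP: 202.113.213.65


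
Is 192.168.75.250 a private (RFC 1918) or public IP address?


RFC 1918 private ranges:
  10.0.0.0/8 (10.0.0.0 - 10.255.255.255)
  172.16.0.0/12 (172.16.0.0 - 172.31.255.255)
  192.168.0.0/16 (192.168.0.0 - 192.168.255.255)
Private (in 192.168.0.0/16)


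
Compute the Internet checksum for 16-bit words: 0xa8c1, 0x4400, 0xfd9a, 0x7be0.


Sum all words (with carry folding):
+ 0xa8c1 = 0xa8c1
+ 0x4400 = 0xecc1
+ 0xfd9a = 0xea5c
+ 0x7be0 = 0x663d
One's complement: ~0x663d
Checksum = 0x99c2


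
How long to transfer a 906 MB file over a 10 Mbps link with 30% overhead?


Effective throughput = 10 * (1 - 30/100) = 7 Mbps
File size in Mb = 906 * 8 = 7248 Mb
Time = 7248 / 7
Time = 1035.4286 seconds


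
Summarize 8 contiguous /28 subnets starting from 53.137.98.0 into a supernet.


Original prefix: /28
Number of subnets: 8 = 2^3
New prefix = 28 - 3 = 25
Supernet: 53.137.98.0/25


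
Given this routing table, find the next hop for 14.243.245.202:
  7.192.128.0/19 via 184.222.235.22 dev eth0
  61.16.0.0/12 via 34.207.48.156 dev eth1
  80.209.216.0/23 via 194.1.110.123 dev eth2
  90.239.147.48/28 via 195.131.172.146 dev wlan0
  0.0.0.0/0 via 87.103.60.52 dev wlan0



Longest prefix match for 14.243.245.202:
  /19 7.192.128.0: no
  /12 61.16.0.0: no
  /23 80.209.216.0: no
  /28 90.239.147.48: no
  /0 0.0.0.0: MATCH
Selected: next-hop 87.103.60.52 via wlan0 (matched /0)


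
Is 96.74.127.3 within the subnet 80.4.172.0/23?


Subnet network: 80.4.172.0
Test IP AND mask: 96.74.126.0
No, 96.74.127.3 is not in 80.4.172.0/23


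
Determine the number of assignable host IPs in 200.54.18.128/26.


Host bits = 32 - 26 = 6
Total addresses = 2^6 = 64
Usable = total - 2 (network and broadcast)
Usable hosts: 62


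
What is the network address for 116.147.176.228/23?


IP:   01110100.10010011.10110000.11100100
Mask: 11111111.11111111.11111110.00000000
AND operation:
Net:  01110100.10010011.10110000.00000000
Network: 116.147.176.0/23


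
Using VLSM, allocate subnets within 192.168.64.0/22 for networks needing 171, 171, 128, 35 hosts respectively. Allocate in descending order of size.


171 hosts -> /24 (254 usable): 192.168.64.0/24
171 hosts -> /24 (254 usable): 192.168.65.0/24
128 hosts -> /24 (254 usable): 192.168.66.0/24
35 hosts -> /26 (62 usable): 192.168.67.0/26
Allocation: 192.168.64.0/24 (171 hosts, 254 usable); 192.168.65.0/24 (171 hosts, 254 usable); 192.168.66.0/24 (128 hosts, 254 usable); 192.168.67.0/26 (35 hosts, 62 usable)


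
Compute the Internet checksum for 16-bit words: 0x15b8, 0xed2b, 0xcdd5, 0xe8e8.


Sum all words (with carry folding):
+ 0x15b8 = 0x15b8
+ 0xed2b = 0x02e4
+ 0xcdd5 = 0xd0b9
+ 0xe8e8 = 0xb9a2
One's complement: ~0xb9a2
Checksum = 0x465d


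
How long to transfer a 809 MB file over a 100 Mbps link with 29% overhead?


Effective throughput = 100 * (1 - 29/100) = 71 Mbps
File size in Mb = 809 * 8 = 6472 Mb
Time = 6472 / 71
Time = 91.1549 seconds


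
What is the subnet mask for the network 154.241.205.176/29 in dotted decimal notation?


/29 means 29 network bits, 3 host bits
Binary: 11111111111111111111111111111000
Mask: 255.255.255.248


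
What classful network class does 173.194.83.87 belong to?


First octet: 173
Binary: 10101101
10xxxxxx -> Class B (128-191)
Class B, default mask 255.255.0.0 (/16)


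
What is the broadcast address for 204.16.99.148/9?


Network: 204.0.0.0/9
Host bits = 23
Set all host bits to 1:
Broadcast: 204.127.255.255


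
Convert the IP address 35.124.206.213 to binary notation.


35 = 00100011
124 = 01111100
206 = 11001110
213 = 11010101
Binary: 00100011.01111100.11001110.11010101


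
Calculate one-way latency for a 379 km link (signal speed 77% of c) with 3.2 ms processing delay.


Speed = 0.77 * 3e5 km/s = 231000 km/s
Propagation delay = 379 / 231000 = 0.0016 s = 1.6407 ms
Processing delay = 3.2 ms
Total one-way latency = 4.8407 ms


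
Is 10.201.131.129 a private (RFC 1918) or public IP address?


RFC 1918 private ranges:
  10.0.0.0/8 (10.0.0.0 - 10.255.255.255)
  172.16.0.0/12 (172.16.0.0 - 172.31.255.255)
  192.168.0.0/16 (192.168.0.0 - 192.168.255.255)
Private (in 10.0.0.0/8)


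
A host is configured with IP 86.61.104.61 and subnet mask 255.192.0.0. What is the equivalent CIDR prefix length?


Binary: 11111111.11000000.00000000.00000000
Count leading 1s
Prefix: /10


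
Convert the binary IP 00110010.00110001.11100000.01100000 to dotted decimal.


00110010 = 50
00110001 = 49
11100000 = 224
01100000 = 96
IP: 50.49.224.96


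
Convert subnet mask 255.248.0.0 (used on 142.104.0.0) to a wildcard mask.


Subnet mask: 255.248.0.0
Wildcard = 255.255.255.255 - subnet mask
255 - 255 = 0
255 - 248 = 7
255 - 0 = 255
255 - 0 = 255
Wildcard: 0.7.255.255


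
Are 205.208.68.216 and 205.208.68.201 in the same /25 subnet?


Mask: 255.255.255.128
205.208.68.216 AND mask = 205.208.68.128
205.208.68.201 AND mask = 205.208.68.128
Yes, same subnet (205.208.68.128)


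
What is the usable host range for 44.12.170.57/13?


Network: 44.8.0.0
Broadcast: 44.15.255.255
First usable = network + 1
Last usable = broadcast - 1
Range: 44.8.0.1 to 44.15.255.254


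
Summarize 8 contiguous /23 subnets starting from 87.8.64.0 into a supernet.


Original prefix: /23
Number of subnets: 8 = 2^3
New prefix = 23 - 3 = 20
Supernet: 87.8.64.0/20


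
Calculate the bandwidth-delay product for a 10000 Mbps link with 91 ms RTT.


BDP = bandwidth * RTT
= 10000 Mbps * 91 ms
= 10000 * 1e6 * 91 / 1000 bits
= 910000000 bits
= 113750000 bytes
= 111083.9844 KB
BDP = 910000000 bits (113750000 bytes)


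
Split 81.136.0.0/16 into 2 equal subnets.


New prefix = 16 + 1 = 17
Each subnet has 32768 addresses
  81.136.0.0/17
  81.136.128.0/17
Subnets: 81.136.0.0/17, 81.136.128.0/17


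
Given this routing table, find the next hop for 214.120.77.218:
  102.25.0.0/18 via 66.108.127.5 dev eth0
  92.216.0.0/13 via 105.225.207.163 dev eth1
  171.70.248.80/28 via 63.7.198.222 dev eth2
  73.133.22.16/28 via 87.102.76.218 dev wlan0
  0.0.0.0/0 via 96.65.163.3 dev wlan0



Longest prefix match for 214.120.77.218:
  /18 102.25.0.0: no
  /13 92.216.0.0: no
  /28 171.70.248.80: no
  /28 73.133.22.16: no
  /0 0.0.0.0: MATCH
Selected: next-hop 96.65.163.3 via wlan0 (matched /0)


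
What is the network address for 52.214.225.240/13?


IP:   00110100.11010110.11100001.11110000
Mask: 11111111.11111000.00000000.00000000
AND operation:
Net:  00110100.11010000.00000000.00000000
Network: 52.208.0.0/13


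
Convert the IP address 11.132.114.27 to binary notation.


11 = 00001011
132 = 10000100
114 = 01110010
27 = 00011011
Binary: 00001011.10000100.01110010.00011011


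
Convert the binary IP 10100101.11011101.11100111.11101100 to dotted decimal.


10100101 = 165
11011101 = 221
11100111 = 231
11101100 = 236
IP: 165.221.231.236


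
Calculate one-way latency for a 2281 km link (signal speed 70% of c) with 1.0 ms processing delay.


Speed = 0.7 * 3e5 km/s = 210000 km/s
Propagation delay = 2281 / 210000 = 0.0109 s = 10.8619 ms
Processing delay = 1.0 ms
Total one-way latency = 11.8619 ms


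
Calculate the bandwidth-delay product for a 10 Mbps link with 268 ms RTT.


BDP = bandwidth * RTT
= 10 Mbps * 268 ms
= 10 * 1e6 * 268 / 1000 bits
= 2680000 bits
= 335000 bytes
= 327.1484 KB
BDP = 2680000 bits (335000 bytes)


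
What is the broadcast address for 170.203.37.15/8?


Network: 170.0.0.0/8
Host bits = 24
Set all host bits to 1:
Broadcast: 170.255.255.255


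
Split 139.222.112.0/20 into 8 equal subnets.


New prefix = 20 + 3 = 23
Each subnet has 512 addresses
  139.222.112.0/23
  139.222.114.0/23
  139.222.116.0/23
  139.222.118.0/23
  139.222.120.0/23
  139.222.122.0/23
  139.222.124.0/23
  139.222.126.0/23
Subnets: 139.222.112.0/23, 139.222.114.0/23, 139.222.116.0/23, 139.222.118.0/23, 139.222.120.0/23, 139.222.122.0/23, 139.222.124.0/23, 139.222.126.0/23


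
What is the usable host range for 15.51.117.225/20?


Network: 15.51.112.0
Broadcast: 15.51.127.255
First usable = network + 1
Last usable = broadcast - 1
Range: 15.51.112.1 to 15.51.127.254


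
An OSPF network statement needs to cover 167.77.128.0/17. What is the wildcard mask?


Subnet mask: 255.255.128.0
Wildcard = 255.255.255.255 - subnet mask
255 - 255 = 0
255 - 255 = 0
255 - 128 = 127
255 - 0 = 255
Wildcard: 0.0.127.255


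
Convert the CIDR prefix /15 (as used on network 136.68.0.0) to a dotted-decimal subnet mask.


/15 means 15 network bits, 17 host bits
Binary: 11111111111111100000000000000000
Mask: 255.254.0.0


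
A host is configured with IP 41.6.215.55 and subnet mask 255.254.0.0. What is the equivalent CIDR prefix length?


Binary: 11111111.11111110.00000000.00000000
Count leading 1s
Prefix: /15


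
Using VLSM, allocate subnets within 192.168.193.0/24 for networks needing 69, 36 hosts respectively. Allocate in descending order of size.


69 hosts -> /25 (126 usable): 192.168.193.0/25
36 hosts -> /26 (62 usable): 192.168.193.128/26
Allocation: 192.168.193.0/25 (69 hosts, 126 usable); 192.168.193.128/26 (36 hosts, 62 usable)


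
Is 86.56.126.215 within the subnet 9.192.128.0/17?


Subnet network: 9.192.128.0
Test IP AND mask: 86.56.0.0
No, 86.56.126.215 is not in 9.192.128.0/17


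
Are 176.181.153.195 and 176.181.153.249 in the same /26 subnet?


Mask: 255.255.255.192
176.181.153.195 AND mask = 176.181.153.192
176.181.153.249 AND mask = 176.181.153.192
Yes, same subnet (176.181.153.192)


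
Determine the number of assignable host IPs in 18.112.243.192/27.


Host bits = 32 - 27 = 5
Total addresses = 2^5 = 32
Usable = total - 2 (network and broadcast)
Usable hosts: 30


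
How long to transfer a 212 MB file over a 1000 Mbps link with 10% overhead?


Effective throughput = 1000 * (1 - 10/100) = 900 Mbps
File size in Mb = 212 * 8 = 1696 Mb
Time = 1696 / 900
Time = 1.8844 seconds


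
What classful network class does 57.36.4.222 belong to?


First octet: 57
Binary: 00111001
0xxxxxxx -> Class A (1-126)
Class A, default mask 255.0.0.0 (/8)


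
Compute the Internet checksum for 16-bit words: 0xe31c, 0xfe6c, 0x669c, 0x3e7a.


Sum all words (with carry folding):
+ 0xe31c = 0xe31c
+ 0xfe6c = 0xe189
+ 0x669c = 0x4826
+ 0x3e7a = 0x86a0
One's complement: ~0x86a0
Checksum = 0x795f


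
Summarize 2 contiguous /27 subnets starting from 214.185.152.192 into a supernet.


Original prefix: /27
Number of subnets: 2 = 2^1
New prefix = 27 - 1 = 26
Supernet: 214.185.152.192/26


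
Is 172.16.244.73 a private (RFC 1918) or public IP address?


RFC 1918 private ranges:
  10.0.0.0/8 (10.0.0.0 - 10.255.255.255)
  172.16.0.0/12 (172.16.0.0 - 172.31.255.255)
  192.168.0.0/16 (192.168.0.0 - 192.168.255.255)
Private (in 172.16.0.0/12)


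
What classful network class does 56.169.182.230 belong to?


First octet: 56
Binary: 00111000
0xxxxxxx -> Class A (1-126)
Class A, default mask 255.0.0.0 (/8)


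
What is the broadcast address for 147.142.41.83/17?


Network: 147.142.0.0/17
Host bits = 15
Set all host bits to 1:
Broadcast: 147.142.127.255


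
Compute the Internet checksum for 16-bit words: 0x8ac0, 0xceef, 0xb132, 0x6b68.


Sum all words (with carry folding):
+ 0x8ac0 = 0x8ac0
+ 0xceef = 0x59b0
+ 0xb132 = 0x0ae3
+ 0x6b68 = 0x764b
One's complement: ~0x764b
Checksum = 0x89b4


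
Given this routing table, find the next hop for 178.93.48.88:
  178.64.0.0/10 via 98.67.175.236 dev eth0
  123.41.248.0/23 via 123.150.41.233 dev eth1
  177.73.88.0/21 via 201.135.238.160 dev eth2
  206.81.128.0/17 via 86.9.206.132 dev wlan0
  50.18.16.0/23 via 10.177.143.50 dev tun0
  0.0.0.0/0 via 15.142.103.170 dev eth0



Longest prefix match for 178.93.48.88:
  /10 178.64.0.0: MATCH
  /23 123.41.248.0: no
  /21 177.73.88.0: no
  /17 206.81.128.0: no
  /23 50.18.16.0: no
  /0 0.0.0.0: MATCH
Selected: next-hop 98.67.175.236 via eth0 (matched /10)


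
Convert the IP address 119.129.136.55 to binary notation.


119 = 01110111
129 = 10000001
136 = 10001000
55 = 00110111
Binary: 01110111.10000001.10001000.00110111


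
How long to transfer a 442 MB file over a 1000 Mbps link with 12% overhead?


Effective throughput = 1000 * (1 - 12/100) = 880 Mbps
File size in Mb = 442 * 8 = 3536 Mb
Time = 3536 / 880
Time = 4.0182 seconds


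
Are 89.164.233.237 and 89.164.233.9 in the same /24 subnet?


Mask: 255.255.255.0
89.164.233.237 AND mask = 89.164.233.0
89.164.233.9 AND mask = 89.164.233.0
Yes, same subnet (89.164.233.0)


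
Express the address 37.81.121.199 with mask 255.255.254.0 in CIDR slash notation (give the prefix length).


Binary: 11111111.11111111.11111110.00000000
Count leading 1s
Prefix: /23


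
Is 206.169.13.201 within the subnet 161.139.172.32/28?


Subnet network: 161.139.172.32
Test IP AND mask: 206.169.13.192
No, 206.169.13.201 is not in 161.139.172.32/28


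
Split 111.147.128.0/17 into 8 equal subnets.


New prefix = 17 + 3 = 20
Each subnet has 4096 addresses
  111.147.128.0/20
  111.147.144.0/20
  111.147.160.0/20
  111.147.176.0/20
  111.147.192.0/20
  111.147.208.0/20
  111.147.224.0/20
  111.147.240.0/20
Subnets: 111.147.128.0/20, 111.147.144.0/20, 111.147.160.0/20, 111.147.176.0/20, 111.147.192.0/20, 111.147.208.0/20, 111.147.224.0/20, 111.147.240.0/20


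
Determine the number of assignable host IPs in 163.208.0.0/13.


Host bits = 32 - 13 = 19
Total addresses = 2^19 = 524288
Usable = total - 2 (network and broadcast)
Usable hosts: 524286


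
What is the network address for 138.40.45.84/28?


IP:   10001010.00101000.00101101.01010100
Mask: 11111111.11111111.11111111.11110000
AND operation:
Net:  10001010.00101000.00101101.01010000
Network: 138.40.45.80/28


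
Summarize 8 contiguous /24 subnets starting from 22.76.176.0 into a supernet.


Original prefix: /24
Number of subnets: 8 = 2^3
New prefix = 24 - 3 = 21
Supernet: 22.76.176.0/21


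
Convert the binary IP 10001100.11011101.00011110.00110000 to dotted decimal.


10001100 = 140
11011101 = 221
00011110 = 30
00110000 = 48
IP: 140.221.30.48


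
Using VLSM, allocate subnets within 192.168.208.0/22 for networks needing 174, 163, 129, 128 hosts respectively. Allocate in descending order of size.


174 hosts -> /24 (254 usable): 192.168.208.0/24
163 hosts -> /24 (254 usable): 192.168.209.0/24
129 hosts -> /24 (254 usable): 192.168.210.0/24
128 hosts -> /24 (254 usable): 192.168.211.0/24
Allocation: 192.168.208.0/24 (174 hosts, 254 usable); 192.168.209.0/24 (163 hosts, 254 usable); 192.168.210.0/24 (129 hosts, 254 usable); 192.168.211.0/24 (128 hosts, 254 usable)


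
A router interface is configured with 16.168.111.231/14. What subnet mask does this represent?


/14 means 14 network bits, 18 host bits
Binary: 11111111111111000000000000000000
Mask: 255.252.0.0


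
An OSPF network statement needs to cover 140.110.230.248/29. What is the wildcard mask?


Subnet mask: 255.255.255.248
Wildcard = 255.255.255.255 - subnet mask
255 - 255 = 0
255 - 255 = 0
255 - 255 = 0
255 - 248 = 7
Wildcard: 0.0.0.7


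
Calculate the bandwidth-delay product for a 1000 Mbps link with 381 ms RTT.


BDP = bandwidth * RTT
= 1000 Mbps * 381 ms
= 1000 * 1e6 * 381 / 1000 bits
= 381000000 bits
= 47625000 bytes
= 46508.7891 KB
BDP = 381000000 bits (47625000 bytes)


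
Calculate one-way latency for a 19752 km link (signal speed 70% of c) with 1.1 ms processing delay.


Speed = 0.7 * 3e5 km/s = 210000 km/s
Propagation delay = 19752 / 210000 = 0.0941 s = 94.0571 ms
Processing delay = 1.1 ms
Total one-way latency = 95.1571 ms


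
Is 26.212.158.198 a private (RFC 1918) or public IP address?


RFC 1918 private ranges:
  10.0.0.0/8 (10.0.0.0 - 10.255.255.255)
  172.16.0.0/12 (172.16.0.0 - 172.31.255.255)
  192.168.0.0/16 (192.168.0.0 - 192.168.255.255)
Public (not in any RFC 1918 range)


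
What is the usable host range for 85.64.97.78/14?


Network: 85.64.0.0
Broadcast: 85.67.255.255
First usable = network + 1
Last usable = broadcast - 1
Range: 85.64.0.1 to 85.67.255.254


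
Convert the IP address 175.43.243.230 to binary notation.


175 = 10101111
43 = 00101011
243 = 11110011
230 = 11100110
Binary: 10101111.00101011.11110011.11100110


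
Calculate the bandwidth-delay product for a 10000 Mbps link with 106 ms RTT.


BDP = bandwidth * RTT
= 10000 Mbps * 106 ms
= 10000 * 1e6 * 106 / 1000 bits
= 1060000000 bits
= 132500000 bytes
= 129394.5312 KB
BDP = 1060000000 bits (132500000 bytes)


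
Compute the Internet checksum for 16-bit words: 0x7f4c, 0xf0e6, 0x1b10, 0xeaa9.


Sum all words (with carry folding):
+ 0x7f4c = 0x7f4c
+ 0xf0e6 = 0x7033
+ 0x1b10 = 0x8b43
+ 0xeaa9 = 0x75ed
One's complement: ~0x75ed
Checksum = 0x8a12


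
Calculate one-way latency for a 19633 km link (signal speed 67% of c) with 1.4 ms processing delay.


Speed = 0.67 * 3e5 km/s = 201000 km/s
Propagation delay = 19633 / 201000 = 0.0977 s = 97.6766 ms
Processing delay = 1.4 ms
Total one-way latency = 99.0766 ms


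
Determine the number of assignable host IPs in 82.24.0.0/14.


Host bits = 32 - 14 = 18
Total addresses = 2^18 = 262144
Usable = total - 2 (network and broadcast)
Usable hosts: 262142


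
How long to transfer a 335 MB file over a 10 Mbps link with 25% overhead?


Effective throughput = 10 * (1 - 25/100) = 7.5 Mbps
File size in Mb = 335 * 8 = 2680 Mb
Time = 2680 / 7.5
Time = 357.3333 seconds


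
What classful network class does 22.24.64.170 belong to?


First octet: 22
Binary: 00010110
0xxxxxxx -> Class A (1-126)
Class A, default mask 255.0.0.0 (/8)


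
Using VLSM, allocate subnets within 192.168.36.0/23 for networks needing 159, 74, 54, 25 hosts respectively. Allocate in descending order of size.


159 hosts -> /24 (254 usable): 192.168.36.0/24
74 hosts -> /25 (126 usable): 192.168.37.0/25
54 hosts -> /26 (62 usable): 192.168.37.128/26
25 hosts -> /27 (30 usable): 192.168.37.192/27
Allocation: 192.168.36.0/24 (159 hosts, 254 usable); 192.168.37.0/25 (74 hosts, 126 usable); 192.168.37.128/26 (54 hosts, 62 usable); 192.168.37.192/27 (25 hosts, 30 usable)


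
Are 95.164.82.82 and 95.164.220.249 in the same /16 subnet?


Mask: 255.255.0.0
95.164.82.82 AND mask = 95.164.0.0
95.164.220.249 AND mask = 95.164.0.0
Yes, same subnet (95.164.0.0)


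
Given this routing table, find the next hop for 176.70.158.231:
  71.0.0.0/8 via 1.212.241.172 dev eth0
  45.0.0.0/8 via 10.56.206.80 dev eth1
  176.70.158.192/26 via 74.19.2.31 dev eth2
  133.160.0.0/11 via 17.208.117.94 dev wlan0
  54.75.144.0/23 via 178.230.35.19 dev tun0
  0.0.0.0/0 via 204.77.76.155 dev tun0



Longest prefix match for 176.70.158.231:
  /8 71.0.0.0: no
  /8 45.0.0.0: no
  /26 176.70.158.192: MATCH
  /11 133.160.0.0: no
  /23 54.75.144.0: no
  /0 0.0.0.0: MATCH
Selected: next-hop 74.19.2.31 via eth2 (matched /26)


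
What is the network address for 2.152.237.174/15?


IP:   00000010.10011000.11101101.10101110
Mask: 11111111.11111110.00000000.00000000
AND operation:
Net:  00000010.10011000.00000000.00000000
Network: 2.152.0.0/15


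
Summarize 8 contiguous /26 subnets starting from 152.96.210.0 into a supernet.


Original prefix: /26
Number of subnets: 8 = 2^3
New prefix = 26 - 3 = 23
Supernet: 152.96.210.0/23


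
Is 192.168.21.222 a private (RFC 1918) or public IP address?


RFC 1918 private ranges:
  10.0.0.0/8 (10.0.0.0 - 10.255.255.255)
  172.16.0.0/12 (172.16.0.0 - 172.31.255.255)
  192.168.0.0/16 (192.168.0.0 - 192.168.255.255)
Private (in 192.168.0.0/16)


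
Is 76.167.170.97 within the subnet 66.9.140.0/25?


Subnet network: 66.9.140.0
Test IP AND mask: 76.167.170.0
No, 76.167.170.97 is not in 66.9.140.0/25


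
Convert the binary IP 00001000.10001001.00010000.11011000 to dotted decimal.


00001000 = 8
10001001 = 137
00010000 = 16
11011000 = 216
IP: 8.137.16.216


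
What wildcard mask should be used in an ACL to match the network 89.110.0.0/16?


Subnet mask: 255.255.0.0
Wildcard = 255.255.255.255 - subnet mask
255 - 255 = 0
255 - 255 = 0
255 - 0 = 255
255 - 0 = 255
Wildcard: 0.0.255.255


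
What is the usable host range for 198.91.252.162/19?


Network: 198.91.224.0
Broadcast: 198.91.255.255
First usable = network + 1
Last usable = broadcast - 1
Range: 198.91.224.1 to 198.91.255.254


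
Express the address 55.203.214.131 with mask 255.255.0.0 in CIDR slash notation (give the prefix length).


Binary: 11111111.11111111.00000000.00000000
Count leading 1s
Prefix: /16


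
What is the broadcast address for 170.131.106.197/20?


Network: 170.131.96.0/20
Host bits = 12
Set all host bits to 1:
Broadcast: 170.131.111.255


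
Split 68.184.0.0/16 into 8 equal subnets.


New prefix = 16 + 3 = 19
Each subnet has 8192 addresses
  68.184.0.0/19
  68.184.32.0/19
  68.184.64.0/19
  68.184.96.0/19
  68.184.128.0/19
  68.184.160.0/19
  68.184.192.0/19
  68.184.224.0/19
Subnets: 68.184.0.0/19, 68.184.32.0/19, 68.184.64.0/19, 68.184.96.0/19, 68.184.128.0/19, 68.184.160.0/19, 68.184.192.0/19, 68.184.224.0/19


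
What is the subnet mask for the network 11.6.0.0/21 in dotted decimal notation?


/21 means 21 network bits, 11 host bits
Binary: 11111111111111111111100000000000
Mask: 255.255.248.0


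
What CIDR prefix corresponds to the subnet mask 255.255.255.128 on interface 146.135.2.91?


Binary: 11111111.11111111.11111111.10000000
Count leading 1s
Prefix: /25


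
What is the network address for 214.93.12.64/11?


IP:   11010110.01011101.00001100.01000000
Mask: 11111111.11100000.00000000.00000000
AND operation:
Net:  11010110.01000000.00000000.00000000
Network: 214.64.0.0/11


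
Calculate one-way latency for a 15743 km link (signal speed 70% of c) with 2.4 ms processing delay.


Speed = 0.7 * 3e5 km/s = 210000 km/s
Propagation delay = 15743 / 210000 = 0.075 s = 74.9667 ms
Processing delay = 2.4 ms
Total one-way latency = 77.3667 ms


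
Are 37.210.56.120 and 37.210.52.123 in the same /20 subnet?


Mask: 255.255.240.0
37.210.56.120 AND mask = 37.210.48.0
37.210.52.123 AND mask = 37.210.48.0
Yes, same subnet (37.210.48.0)


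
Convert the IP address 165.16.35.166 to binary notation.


165 = 10100101
16 = 00010000
35 = 00100011
166 = 10100110
Binary: 10100101.00010000.00100011.10100110


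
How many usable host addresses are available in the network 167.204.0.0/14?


Host bits = 32 - 14 = 18
Total addresses = 2^18 = 262144
Usable = total - 2 (network and broadcast)
Usable hosts: 262142


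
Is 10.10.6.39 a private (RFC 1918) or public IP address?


RFC 1918 private ranges:
  10.0.0.0/8 (10.0.0.0 - 10.255.255.255)
  172.16.0.0/12 (172.16.0.0 - 172.31.255.255)
  192.168.0.0/16 (192.168.0.0 - 192.168.255.255)
Private (in 10.0.0.0/8)


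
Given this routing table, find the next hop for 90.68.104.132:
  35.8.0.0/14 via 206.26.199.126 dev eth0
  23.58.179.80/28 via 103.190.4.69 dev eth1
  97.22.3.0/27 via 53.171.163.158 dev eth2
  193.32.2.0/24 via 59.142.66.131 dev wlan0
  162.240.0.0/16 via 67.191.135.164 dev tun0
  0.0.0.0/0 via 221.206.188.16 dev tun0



Longest prefix match for 90.68.104.132:
  /14 35.8.0.0: no
  /28 23.58.179.80: no
  /27 97.22.3.0: no
  /24 193.32.2.0: no
  /16 162.240.0.0: no
  /0 0.0.0.0: MATCH
Selected: next-hop 221.206.188.16 via tun0 (matched /0)


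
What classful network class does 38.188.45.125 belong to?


First octet: 38
Binary: 00100110
0xxxxxxx -> Class A (1-126)
Class A, default mask 255.0.0.0 (/8)


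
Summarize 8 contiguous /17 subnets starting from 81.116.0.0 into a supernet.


Original prefix: /17
Number of subnets: 8 = 2^3
New prefix = 17 - 3 = 14
Supernet: 81.116.0.0/14


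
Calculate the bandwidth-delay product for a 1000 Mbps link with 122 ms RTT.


BDP = bandwidth * RTT
= 1000 Mbps * 122 ms
= 1000 * 1e6 * 122 / 1000 bits
= 122000000 bits
= 15250000 bytes
= 14892.5781 KB
BDP = 122000000 bits (15250000 bytes)


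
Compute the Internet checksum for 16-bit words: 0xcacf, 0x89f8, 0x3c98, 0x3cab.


Sum all words (with carry folding):
+ 0xcacf = 0xcacf
+ 0x89f8 = 0x54c8
+ 0x3c98 = 0x9160
+ 0x3cab = 0xce0b
One's complement: ~0xce0b
Checksum = 0x31f4


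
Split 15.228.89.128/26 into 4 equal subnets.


New prefix = 26 + 2 = 28
Each subnet has 16 addresses
  15.228.89.128/28
  15.228.89.144/28
  15.228.89.160/28
  15.228.89.176/28
Subnets: 15.228.89.128/28, 15.228.89.144/28, 15.228.89.160/28, 15.228.89.176/28


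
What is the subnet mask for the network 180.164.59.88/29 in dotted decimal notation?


/29 means 29 network bits, 3 host bits
Binary: 11111111111111111111111111111000
Mask: 255.255.255.248


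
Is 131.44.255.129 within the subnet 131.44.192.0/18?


Subnet network: 131.44.192.0
Test IP AND mask: 131.44.192.0
Yes, 131.44.255.129 is in 131.44.192.0/18


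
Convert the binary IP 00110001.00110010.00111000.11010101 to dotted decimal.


00110001 = 49
00110010 = 50
00111000 = 56
11010101 = 213
IP: 49.50.56.213


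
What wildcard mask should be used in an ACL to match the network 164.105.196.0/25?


Subnet mask: 255.255.255.128
Wildcard = 255.255.255.255 - subnet mask
255 - 255 = 0
255 - 255 = 0
255 - 255 = 0
255 - 128 = 127
Wildcard: 0.0.0.127


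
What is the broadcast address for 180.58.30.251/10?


Network: 180.0.0.0/10
Host bits = 22
Set all host bits to 1:
Broadcast: 180.63.255.255


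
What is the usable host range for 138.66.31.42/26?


Network: 138.66.31.0
Broadcast: 138.66.31.63
First usable = network + 1
Last usable = broadcast - 1
Range: 138.66.31.1 to 138.66.31.62


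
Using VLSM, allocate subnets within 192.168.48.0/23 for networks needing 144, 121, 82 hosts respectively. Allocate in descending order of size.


144 hosts -> /24 (254 usable): 192.168.48.0/24
121 hosts -> /25 (126 usable): 192.168.49.0/25
82 hosts -> /25 (126 usable): 192.168.49.128/25
Allocation: 192.168.48.0/24 (144 hosts, 254 usable); 192.168.49.0/25 (121 hosts, 126 usable); 192.168.49.128/25 (82 hosts, 126 usable)


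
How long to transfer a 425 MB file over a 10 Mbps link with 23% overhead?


Effective throughput = 10 * (1 - 23/100) = 7.7 Mbps
File size in Mb = 425 * 8 = 3400 Mb
Time = 3400 / 7.7
Time = 441.5584 seconds


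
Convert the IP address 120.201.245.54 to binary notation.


120 = 01111000
201 = 11001001
245 = 11110101
54 = 00110110
Binary: 01111000.11001001.11110101.00110110


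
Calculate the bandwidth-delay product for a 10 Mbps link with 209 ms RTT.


BDP = bandwidth * RTT
= 10 Mbps * 209 ms
= 10 * 1e6 * 209 / 1000 bits
= 2090000 bits
= 261250 bytes
= 255.127 KB
BDP = 2090000 bits (261250 bytes)


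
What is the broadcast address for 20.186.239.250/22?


Network: 20.186.236.0/22
Host bits = 10
Set all host bits to 1:
Broadcast: 20.186.239.255


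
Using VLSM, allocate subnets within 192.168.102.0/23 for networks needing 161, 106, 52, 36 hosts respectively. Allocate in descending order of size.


161 hosts -> /24 (254 usable): 192.168.102.0/24
106 hosts -> /25 (126 usable): 192.168.103.0/25
52 hosts -> /26 (62 usable): 192.168.103.128/26
36 hosts -> /26 (62 usable): 192.168.103.192/26
Allocation: 192.168.102.0/24 (161 hosts, 254 usable); 192.168.103.0/25 (106 hosts, 126 usable); 192.168.103.128/26 (52 hosts, 62 usable); 192.168.103.192/26 (36 hosts, 62 usable)


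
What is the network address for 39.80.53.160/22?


IP:   00100111.01010000.00110101.10100000
Mask: 11111111.11111111.11111100.00000000
AND operation:
Net:  00100111.01010000.00110100.00000000
Network: 39.80.52.0/22


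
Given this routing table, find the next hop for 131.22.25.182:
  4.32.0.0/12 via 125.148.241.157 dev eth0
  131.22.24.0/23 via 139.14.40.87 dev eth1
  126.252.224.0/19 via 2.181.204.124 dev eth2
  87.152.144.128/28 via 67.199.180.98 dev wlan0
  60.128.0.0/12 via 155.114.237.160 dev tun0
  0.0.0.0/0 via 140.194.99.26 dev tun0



Longest prefix match for 131.22.25.182:
  /12 4.32.0.0: no
  /23 131.22.24.0: MATCH
  /19 126.252.224.0: no
  /28 87.152.144.128: no
  /12 60.128.0.0: no
  /0 0.0.0.0: MATCH
Selected: next-hop 139.14.40.87 via eth1 (matched /23)


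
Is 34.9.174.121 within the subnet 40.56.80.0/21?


Subnet network: 40.56.80.0
Test IP AND mask: 34.9.168.0
No, 34.9.174.121 is not in 40.56.80.0/21


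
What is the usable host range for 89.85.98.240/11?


Network: 89.64.0.0
Broadcast: 89.95.255.255
First usable = network + 1
Last usable = broadcast - 1
Range: 89.64.0.1 to 89.95.255.254


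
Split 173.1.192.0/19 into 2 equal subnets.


New prefix = 19 + 1 = 20
Each subnet has 4096 addresses
  173.1.192.0/20
  173.1.208.0/20
Subnets: 173.1.192.0/20, 173.1.208.0/20


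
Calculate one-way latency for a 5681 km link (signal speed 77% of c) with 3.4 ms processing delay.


Speed = 0.77 * 3e5 km/s = 231000 km/s
Propagation delay = 5681 / 231000 = 0.0246 s = 24.5931 ms
Processing delay = 3.4 ms
Total one-way latency = 27.9931 ms
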